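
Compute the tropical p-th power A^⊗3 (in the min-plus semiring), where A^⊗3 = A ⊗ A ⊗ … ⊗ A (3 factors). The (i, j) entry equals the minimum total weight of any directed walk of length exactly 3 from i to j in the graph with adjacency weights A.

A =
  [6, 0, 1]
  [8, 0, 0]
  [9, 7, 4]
A^⊗3 =
  [8, 0, 0]
  [8, 0, 0]
  [15, 7, 7]

Each entry (A^⊗3)_ij equals the minimum over all length-3 walks i = v_0 → v_1 → … → v_3 = j of Σ_t A[v_t][v_{t+1}]. For example, for (i, j) = (0, 2) we minimise over 9 possible intermediate vertex sequences; the minimum is 0, attained along the walk 0 → 1 → 1 → 2.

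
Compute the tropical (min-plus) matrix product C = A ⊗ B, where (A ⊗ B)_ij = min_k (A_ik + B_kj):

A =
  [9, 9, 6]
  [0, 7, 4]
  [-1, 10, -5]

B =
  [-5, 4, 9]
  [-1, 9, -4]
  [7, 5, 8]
A ⊗ B =
  [4, 11, 5]
  [-5, 4, 3]
  [-6, 0, 3]

Apply the min-plus product entry-by-entry:
  C[0][0] = min over k of (A[0][0] + B[0][0] = 9 + -5 = 4, A[0][1] + B[1][0] = 9 + -1 = 8, A[0][2] + B[2][0] = 6 + 7 = 13) = 4 (attained at k = 0)
  C[0][1] = min over k of (A[0][0] + B[0][1] = 9 + 4 = 13, A[0][1] + B[1][1] = 9 + 9 = 18, A[0][2] + B[2][1] = 6 + 5 = 11) = 11 (attained at k = 2)
  C[0][2] = min over k of (A[0][0] + B[0][2] = 9 + 9 = 18, A[0][1] + B[1][2] = 9 + -4 = 5, A[0][2] + B[2][2] = 6 + 8 = 14) = 5 (attained at k = 1)
  C[1][0] = min over k of (A[1][0] + B[0][0] = 0 + -5 = -5, A[1][1] + B[1][0] = 7 + -1 = 6, A[1][2] + B[2][0] = 4 + 7 = 11) = -5 (attained at k = 0)
  C[1][1] = min over k of (A[1][0] + B[0][1] = 0 + 4 = 4, A[1][1] + B[1][1] = 7 + 9 = 16, A[1][2] + B[2][1] = 4 + 5 = 9) = 4 (attained at k = 0)
  C[1][2] = min over k of (A[1][0] + B[0][2] = 0 + 9 = 9, A[1][1] + B[1][2] = 7 + -4 = 3, A[1][2] + B[2][2] = 4 + 8 = 12) = 3 (attained at k = 1)
  C[2][0] = min over k of (A[2][0] + B[0][0] = -1 + -5 = -6, A[2][1] + B[1][0] = 10 + -1 = 9, A[2][2] + B[2][0] = -5 + 7 = 2) = -6 (attained at k = 0)
  C[2][1] = min over k of (A[2][0] + B[0][1] = -1 + 4 = 3, A[2][1] + B[1][1] = 10 + 9 = 19, A[2][2] + B[2][1] = -5 + 5 = 0) = 0 (attained at k = 2)
  C[2][2] = min over k of (A[2][0] + B[0][2] = -1 + 9 = 8, A[2][1] + B[1][2] = 10 + -4 = 6, A[2][2] + B[2][2] = -5 + 8 = 3) = 3 (attained at k = 2)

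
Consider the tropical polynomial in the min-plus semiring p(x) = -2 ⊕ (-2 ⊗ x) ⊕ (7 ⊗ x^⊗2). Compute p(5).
p(5) = -2

A tropical monomial a ⊗ x^⊗i evaluates to a + i · x. Evaluating each term at x = 5:
  Term 0 contributes -2 + 0 · 5 = -2
  Term 1 contributes -2 + 1 · 5 = 3
  Term 2 contributes 7 + 2 · 5 = 17
p(5) = ⊕ of these = min[-2, 3, 17] = -2.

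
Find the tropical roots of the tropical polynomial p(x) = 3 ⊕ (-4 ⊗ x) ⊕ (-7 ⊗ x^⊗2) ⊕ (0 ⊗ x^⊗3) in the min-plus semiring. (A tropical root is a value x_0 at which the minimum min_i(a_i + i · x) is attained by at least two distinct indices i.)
Roots: {-7, 3, 7}

Each tropical root is a break point of the lower envelope of the lines y = a_i + i · x (there are 4 lines, with slopes 0, 1, ..., 3). Only the lines that attain the minimum somewhere contribute to roots; other lines are dominated. Here the surviving (envelope) indices are i = 3, i = 2, i = 1, i = 0.
Intersections between consecutive envelope lines give the roots: for adjacent envelope indices i < j the intersection is x = (a_i − a_j) / (j − i). Reading off the sorted break points: {-7, 3, 7}.
Verification: at each break x_0, at least two indices attain the minimum of min_i(a_i + i · x_0).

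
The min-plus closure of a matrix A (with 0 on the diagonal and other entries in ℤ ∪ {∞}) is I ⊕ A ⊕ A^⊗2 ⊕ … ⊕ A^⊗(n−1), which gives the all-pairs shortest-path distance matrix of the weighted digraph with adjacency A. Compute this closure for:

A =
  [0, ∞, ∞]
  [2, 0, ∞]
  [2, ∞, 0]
Closure =
  [0, ∞, ∞]
  [2, 0, ∞]
  [2, ∞, 0]

This is the Floyd-Warshall all-pairs shortest-path computation. For each intermediate vertex k = 0, 1, …, 2, update dist[i][j] ← min(dist[i][j], dist[i][k] + dist[k][j]). The final matrix gives, for each (i, j), the minimum total weight of any directed path from i to j (possibly empty when i = j).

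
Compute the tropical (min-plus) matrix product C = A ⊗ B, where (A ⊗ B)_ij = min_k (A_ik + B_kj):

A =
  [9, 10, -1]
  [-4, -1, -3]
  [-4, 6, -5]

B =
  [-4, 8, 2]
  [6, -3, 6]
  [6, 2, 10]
A ⊗ B =
  [5, 1, 9]
  [-8, -4, -2]
  [-8, -3, -2]

Apply the min-plus product entry-by-entry:
  C[0][0] = min over k of (A[0][0] + B[0][0] = 9 + -4 = 5, A[0][1] + B[1][0] = 10 + 6 = 16, A[0][2] + B[2][0] = -1 + 6 = 5) = 5 (attained at k = 0)
  C[0][1] = min over k of (A[0][0] + B[0][1] = 9 + 8 = 17, A[0][1] + B[1][1] = 10 + -3 = 7, A[0][2] + B[2][1] = -1 + 2 = 1) = 1 (attained at k = 2)
  C[0][2] = min over k of (A[0][0] + B[0][2] = 9 + 2 = 11, A[0][1] + B[1][2] = 10 + 6 = 16, A[0][2] + B[2][2] = -1 + 10 = 9) = 9 (attained at k = 2)
  C[1][0] = min over k of (A[1][0] + B[0][0] = -4 + -4 = -8, A[1][1] + B[1][0] = -1 + 6 = 5, A[1][2] + B[2][0] = -3 + 6 = 3) = -8 (attained at k = 0)
  C[1][1] = min over k of (A[1][0] + B[0][1] = -4 + 8 = 4, A[1][1] + B[1][1] = -1 + -3 = -4, A[1][2] + B[2][1] = -3 + 2 = -1) = -4 (attained at k = 1)
  C[1][2] = min over k of (A[1][0] + B[0][2] = -4 + 2 = -2, A[1][1] + B[1][2] = -1 + 6 = 5, A[1][2] + B[2][2] = -3 + 10 = 7) = -2 (attained at k = 0)
  C[2][0] = min over k of (A[2][0] + B[0][0] = -4 + -4 = -8, A[2][1] + B[1][0] = 6 + 6 = 12, A[2][2] + B[2][0] = -5 + 6 = 1) = -8 (attained at k = 0)
  C[2][1] = min over k of (A[2][0] + B[0][1] = -4 + 8 = 4, A[2][1] + B[1][1] = 6 + -3 = 3, A[2][2] + B[2][1] = -5 + 2 = -3) = -3 (attained at k = 2)
  C[2][2] = min over k of (A[2][0] + B[0][2] = -4 + 2 = -2, A[2][1] + B[1][2] = 6 + 6 = 12, A[2][2] + B[2][2] = -5 + 10 = 5) = -2 (attained at k = 0)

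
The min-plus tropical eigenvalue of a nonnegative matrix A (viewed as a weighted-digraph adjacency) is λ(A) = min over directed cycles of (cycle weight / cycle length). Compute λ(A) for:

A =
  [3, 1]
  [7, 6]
λ(A) = 3

Enumerate directed cycles and compute their means (weight / length). Sample:
  cycle 0 → 0: weight = 3, length = 1, mean = 3/1 ≈ 3.000
  cycle 1 → 1: weight = 6, length = 1, mean = 6/1 ≈ 6.000
  cycle 0 → 1 → 0: weight = 8, length = 2, mean = 8/2 ≈ 4.000
  cycle 1 → 0 → 1: weight = 8, length = 2, mean = 8/2 ≈ 4.000
Minimum mean = 3.000, attained e.g. along the cycle 0 → 0 with weight 3 and length 1. So λ(A) = 3/1 = 3.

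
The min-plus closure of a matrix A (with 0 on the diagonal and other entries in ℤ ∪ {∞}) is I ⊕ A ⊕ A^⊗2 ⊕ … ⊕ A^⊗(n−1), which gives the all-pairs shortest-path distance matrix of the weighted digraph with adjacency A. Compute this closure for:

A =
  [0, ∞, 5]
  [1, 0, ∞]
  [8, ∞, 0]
Closure =
  [0, ∞, 5]
  [1, 0, 6]
  [8, ∞, 0]

This is the Floyd-Warshall all-pairs shortest-path computation. For each intermediate vertex k = 0, 1, …, 2, update dist[i][j] ← min(dist[i][j], dist[i][k] + dist[k][j]). The final matrix gives, for each (i, j), the minimum total weight of any directed path from i to j (possibly empty when i = j).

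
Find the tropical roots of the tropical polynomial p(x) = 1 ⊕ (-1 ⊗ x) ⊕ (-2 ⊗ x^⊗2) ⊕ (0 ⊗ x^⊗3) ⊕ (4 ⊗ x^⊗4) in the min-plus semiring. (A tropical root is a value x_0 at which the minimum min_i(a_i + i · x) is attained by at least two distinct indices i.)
Roots: {-4, -2, 1, 2}

Each tropical root is a break point of the lower envelope of the lines y = a_i + i · x (there are 5 lines, with slopes 0, 1, ..., 4). Only the lines that attain the minimum somewhere contribute to roots; other lines are dominated. Here the surviving (envelope) indices are i = 4, i = 3, i = 2, i = 1, i = 0.
Intersections between consecutive envelope lines give the roots: for adjacent envelope indices i < j the intersection is x = (a_i − a_j) / (j − i). Reading off the sorted break points: {-4, -2, 1, 2}.
Verification: at each break x_0, at least two indices attain the minimum of min_i(a_i + i · x_0).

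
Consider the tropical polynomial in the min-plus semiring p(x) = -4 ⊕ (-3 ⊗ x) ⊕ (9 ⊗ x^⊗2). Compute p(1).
p(1) = -4

A tropical monomial a ⊗ x^⊗i evaluates to a + i · x. Evaluating each term at x = 1:
  Term 0 contributes -4 + 0 · 1 = -4
  Term 1 contributes -3 + 1 · 1 = -2
  Term 2 contributes 9 + 2 · 1 = 11
p(1) = ⊕ of these = min[-4, -2, 11] = -4.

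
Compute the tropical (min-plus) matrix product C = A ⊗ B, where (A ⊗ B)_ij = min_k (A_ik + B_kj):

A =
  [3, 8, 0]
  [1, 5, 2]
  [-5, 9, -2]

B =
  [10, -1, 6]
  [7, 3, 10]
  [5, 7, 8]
A ⊗ B =
  [5, 2, 8]
  [7, 0, 7]
  [3, -6, 1]

Apply the min-plus product entry-by-entry:
  C[0][0] = min over k of (A[0][0] + B[0][0] = 3 + 10 = 13, A[0][1] + B[1][0] = 8 + 7 = 15, A[0][2] + B[2][0] = 0 + 5 = 5) = 5 (attained at k = 2)
  C[0][1] = min over k of (A[0][0] + B[0][1] = 3 + -1 = 2, A[0][1] + B[1][1] = 8 + 3 = 11, A[0][2] + B[2][1] = 0 + 7 = 7) = 2 (attained at k = 0)
  C[0][2] = min over k of (A[0][0] + B[0][2] = 3 + 6 = 9, A[0][1] + B[1][2] = 8 + 10 = 18, A[0][2] + B[2][2] = 0 + 8 = 8) = 8 (attained at k = 2)
  C[1][0] = min over k of (A[1][0] + B[0][0] = 1 + 10 = 11, A[1][1] + B[1][0] = 5 + 7 = 12, A[1][2] + B[2][0] = 2 + 5 = 7) = 7 (attained at k = 2)
  C[1][1] = min over k of (A[1][0] + B[0][1] = 1 + -1 = 0, A[1][1] + B[1][1] = 5 + 3 = 8, A[1][2] + B[2][1] = 2 + 7 = 9) = 0 (attained at k = 0)
  C[1][2] = min over k of (A[1][0] + B[0][2] = 1 + 6 = 7, A[1][1] + B[1][2] = 5 + 10 = 15, A[1][2] + B[2][2] = 2 + 8 = 10) = 7 (attained at k = 0)
  C[2][0] = min over k of (A[2][0] + B[0][0] = -5 + 10 = 5, A[2][1] + B[1][0] = 9 + 7 = 16, A[2][2] + B[2][0] = -2 + 5 = 3) = 3 (attained at k = 2)
  C[2][1] = min over k of (A[2][0] + B[0][1] = -5 + -1 = -6, A[2][1] + B[1][1] = 9 + 3 = 12, A[2][2] + B[2][1] = -2 + 7 = 5) = -6 (attained at k = 0)
  C[2][2] = min over k of (A[2][0] + B[0][2] = -5 + 6 = 1, A[2][1] + B[1][2] = 9 + 10 = 19, A[2][2] + B[2][2] = -2 + 8 = 6) = 1 (attained at k = 0)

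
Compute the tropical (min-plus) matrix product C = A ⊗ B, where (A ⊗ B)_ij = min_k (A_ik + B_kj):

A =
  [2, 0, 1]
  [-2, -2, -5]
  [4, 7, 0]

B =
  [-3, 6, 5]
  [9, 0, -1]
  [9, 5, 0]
A ⊗ B =
  [-1, 0, -1]
  [-5, -2, -5]
  [1, 5, 0]

Apply the min-plus product entry-by-entry:
  C[0][0] = min over k of (A[0][0] + B[0][0] = 2 + -3 = -1, A[0][1] + B[1][0] = 0 + 9 = 9, A[0][2] + B[2][0] = 1 + 9 = 10) = -1 (attained at k = 0)
  C[0][1] = min over k of (A[0][0] + B[0][1] = 2 + 6 = 8, A[0][1] + B[1][1] = 0 + 0 = 0, A[0][2] + B[2][1] = 1 + 5 = 6) = 0 (attained at k = 1)
  C[0][2] = min over k of (A[0][0] + B[0][2] = 2 + 5 = 7, A[0][1] + B[1][2] = 0 + -1 = -1, A[0][2] + B[2][2] = 1 + 0 = 1) = -1 (attained at k = 1)
  C[1][0] = min over k of (A[1][0] + B[0][0] = -2 + -3 = -5, A[1][1] + B[1][0] = -2 + 9 = 7, A[1][2] + B[2][0] = -5 + 9 = 4) = -5 (attained at k = 0)
  C[1][1] = min over k of (A[1][0] + B[0][1] = -2 + 6 = 4, A[1][1] + B[1][1] = -2 + 0 = -2, A[1][2] + B[2][1] = -5 + 5 = 0) = -2 (attained at k = 1)
  C[1][2] = min over k of (A[1][0] + B[0][2] = -2 + 5 = 3, A[1][1] + B[1][2] = -2 + -1 = -3, A[1][2] + B[2][2] = -5 + 0 = -5) = -5 (attained at k = 2)
  C[2][0] = min over k of (A[2][0] + B[0][0] = 4 + -3 = 1, A[2][1] + B[1][0] = 7 + 9 = 16, A[2][2] + B[2][0] = 0 + 9 = 9) = 1 (attained at k = 0)
  C[2][1] = min over k of (A[2][0] + B[0][1] = 4 + 6 = 10, A[2][1] + B[1][1] = 7 + 0 = 7, A[2][2] + B[2][1] = 0 + 5 = 5) = 5 (attained at k = 2)
  C[2][2] = min over k of (A[2][0] + B[0][2] = 4 + 5 = 9, A[2][1] + B[1][2] = 7 + -1 = 6, A[2][2] + B[2][2] = 0 + 0 = 0) = 0 (attained at k = 2)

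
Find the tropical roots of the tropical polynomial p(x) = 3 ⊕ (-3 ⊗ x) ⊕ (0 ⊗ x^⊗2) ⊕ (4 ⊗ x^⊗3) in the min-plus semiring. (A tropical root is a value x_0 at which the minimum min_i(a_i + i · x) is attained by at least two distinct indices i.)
Roots: {-4, -3, 6}

Each tropical root is a break point of the lower envelope of the lines y = a_i + i · x (there are 4 lines, with slopes 0, 1, ..., 3). Only the lines that attain the minimum somewhere contribute to roots; other lines are dominated. Here the surviving (envelope) indices are i = 3, i = 2, i = 1, i = 0.
Intersections between consecutive envelope lines give the roots: for adjacent envelope indices i < j the intersection is x = (a_i − a_j) / (j − i). Reading off the sorted break points: {-4, -3, 6}.
Verification: at each break x_0, at least two indices attain the minimum of min_i(a_i + i · x_0).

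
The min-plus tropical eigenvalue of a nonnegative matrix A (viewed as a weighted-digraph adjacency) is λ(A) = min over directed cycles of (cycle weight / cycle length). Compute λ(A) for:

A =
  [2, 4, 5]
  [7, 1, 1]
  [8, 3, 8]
λ(A) = 1

Enumerate directed cycles and compute their means (weight / length). Sample:
  cycle 0 → 0: weight = 2, length = 1, mean = 2/1 ≈ 2.000
  cycle 1 → 1: weight = 1, length = 1, mean = 1/1 ≈ 1.000
  cycle 2 → 2: weight = 8, length = 1, mean = 8/1 ≈ 8.000
  cycle 0 → 1 → 0: weight = 11, length = 2, mean = 11/2 ≈ 5.500
  cycle 0 → 2 → 0: weight = 13, length = 2, mean = 13/2 ≈ 6.500
  cycle 1 → 0 → 1: weight = 11, length = 2, mean = 11/2 ≈ 5.500
Minimum mean = 1.000, attained e.g. along the cycle 1 → 1 with weight 1 and length 1. So λ(A) = 1/1 = 1.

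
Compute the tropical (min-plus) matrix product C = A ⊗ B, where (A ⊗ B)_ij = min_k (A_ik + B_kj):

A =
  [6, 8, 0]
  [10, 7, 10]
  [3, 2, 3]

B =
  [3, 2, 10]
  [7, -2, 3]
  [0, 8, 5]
A ⊗ B =
  [0, 6, 5]
  [10, 5, 10]
  [3, 0, 5]

Apply the min-plus product entry-by-entry:
  C[0][0] = min over k of (A[0][0] + B[0][0] = 6 + 3 = 9, A[0][1] + B[1][0] = 8 + 7 = 15, A[0][2] + B[2][0] = 0 + 0 = 0) = 0 (attained at k = 2)
  C[0][1] = min over k of (A[0][0] + B[0][1] = 6 + 2 = 8, A[0][1] + B[1][1] = 8 + -2 = 6, A[0][2] + B[2][1] = 0 + 8 = 8) = 6 (attained at k = 1)
  C[0][2] = min over k of (A[0][0] + B[0][2] = 6 + 10 = 16, A[0][1] + B[1][2] = 8 + 3 = 11, A[0][2] + B[2][2] = 0 + 5 = 5) = 5 (attained at k = 2)
  C[1][0] = min over k of (A[1][0] + B[0][0] = 10 + 3 = 13, A[1][1] + B[1][0] = 7 + 7 = 14, A[1][2] + B[2][0] = 10 + 0 = 10) = 10 (attained at k = 2)
  C[1][1] = min over k of (A[1][0] + B[0][1] = 10 + 2 = 12, A[1][1] + B[1][1] = 7 + -2 = 5, A[1][2] + B[2][1] = 10 + 8 = 18) = 5 (attained at k = 1)
  C[1][2] = min over k of (A[1][0] + B[0][2] = 10 + 10 = 20, A[1][1] + B[1][2] = 7 + 3 = 10, A[1][2] + B[2][2] = 10 + 5 = 15) = 10 (attained at k = 1)
  C[2][0] = min over k of (A[2][0] + B[0][0] = 3 + 3 = 6, A[2][1] + B[1][0] = 2 + 7 = 9, A[2][2] + B[2][0] = 3 + 0 = 3) = 3 (attained at k = 2)
  C[2][1] = min over k of (A[2][0] + B[0][1] = 3 + 2 = 5, A[2][1] + B[1][1] = 2 + -2 = 0, A[2][2] + B[2][1] = 3 + 8 = 11) = 0 (attained at k = 1)
  C[2][2] = min over k of (A[2][0] + B[0][2] = 3 + 10 = 13, A[2][1] + B[1][2] = 2 + 3 = 5, A[2][2] + B[2][2] = 3 + 5 = 8) = 5 (attained at k = 1)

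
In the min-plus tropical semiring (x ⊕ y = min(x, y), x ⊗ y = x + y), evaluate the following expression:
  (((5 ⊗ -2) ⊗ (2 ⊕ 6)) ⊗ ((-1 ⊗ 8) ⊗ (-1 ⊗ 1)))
(((5 ⊗ -2) ⊗ (2 ⊕ 6)) ⊗ ((-1 ⊗ 8) ⊗ (-1 ⊗ 1))) = 12

Expand innermost to outermost. Recall ⊕ takes the minimum of its arguments and ⊗ takes their sum. Working out the expression (((5 ⊗ -2) ⊗ (2 ⊕ 6)) ⊗ ((-1 ⊗ 8) ⊗ (-1 ⊗ 1))) gives 12.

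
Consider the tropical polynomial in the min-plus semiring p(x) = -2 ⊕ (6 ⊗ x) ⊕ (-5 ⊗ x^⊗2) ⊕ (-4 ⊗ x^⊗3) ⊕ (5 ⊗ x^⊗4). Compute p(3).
p(3) = -2

A tropical monomial a ⊗ x^⊗i evaluates to a + i · x. Evaluating each term at x = 3:
  Term 0 contributes -2 + 0 · 3 = -2
  Term 1 contributes 6 + 1 · 3 = 9
  Term 2 contributes -5 + 2 · 3 = 1
  Term 3 contributes -4 + 3 · 3 = 5
  Term 4 contributes 5 + 4 · 3 = 17
p(3) = ⊕ of these = min[-2, 9, 1, 5, 17] = -2.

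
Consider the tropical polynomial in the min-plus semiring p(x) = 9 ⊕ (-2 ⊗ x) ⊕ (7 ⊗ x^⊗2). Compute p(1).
p(1) = -1

A tropical monomial a ⊗ x^⊗i evaluates to a + i · x. Evaluating each term at x = 1:
  Term 0 contributes 9 + 0 · 1 = 9
  Term 1 contributes -2 + 1 · 1 = -1
  Term 2 contributes 7 + 2 · 1 = 9
p(1) = ⊕ of these = min[9, -1, 9] = -1.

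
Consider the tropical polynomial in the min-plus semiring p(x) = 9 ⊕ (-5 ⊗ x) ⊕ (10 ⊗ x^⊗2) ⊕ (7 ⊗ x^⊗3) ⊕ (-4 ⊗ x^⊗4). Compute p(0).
p(0) = -5

A tropical monomial a ⊗ x^⊗i evaluates to a + i · x. Evaluating each term at x = 0:
  Term 0 contributes 9 + 0 · 0 = 9
  Term 1 contributes -5 + 1 · 0 = -5
  Term 2 contributes 10 + 2 · 0 = 10
  Term 3 contributes 7 + 3 · 0 = 7
  Term 4 contributes -4 + 4 · 0 = -4
p(0) = ⊕ of these = min[9, -5, 10, 7, -4] = -5.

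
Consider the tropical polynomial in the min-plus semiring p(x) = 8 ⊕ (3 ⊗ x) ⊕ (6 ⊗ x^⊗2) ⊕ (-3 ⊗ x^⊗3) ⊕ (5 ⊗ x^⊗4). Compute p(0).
p(0) = -3

A tropical monomial a ⊗ x^⊗i evaluates to a + i · x. Evaluating each term at x = 0:
  Term 0 contributes 8 + 0 · 0 = 8
  Term 1 contributes 3 + 1 · 0 = 3
  Term 2 contributes 6 + 2 · 0 = 6
  Term 3 contributes -3 + 3 · 0 = -3
  Term 4 contributes 5 + 4 · 0 = 5
p(0) = ⊕ of these = min[8, 3, 6, -3, 5] = -3.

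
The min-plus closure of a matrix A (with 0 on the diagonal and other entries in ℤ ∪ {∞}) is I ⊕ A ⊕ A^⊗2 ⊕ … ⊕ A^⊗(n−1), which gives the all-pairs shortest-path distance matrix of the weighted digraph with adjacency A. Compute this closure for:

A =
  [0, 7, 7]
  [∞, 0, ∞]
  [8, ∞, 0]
Closure =
  [0, 7, 7]
  [∞, 0, ∞]
  [8, 15, 0]

This is the Floyd-Warshall all-pairs shortest-path computation. For each intermediate vertex k = 0, 1, …, 2, update dist[i][j] ← min(dist[i][j], dist[i][k] + dist[k][j]). The final matrix gives, for each (i, j), the minimum total weight of any directed path from i to j (possibly empty when i = j).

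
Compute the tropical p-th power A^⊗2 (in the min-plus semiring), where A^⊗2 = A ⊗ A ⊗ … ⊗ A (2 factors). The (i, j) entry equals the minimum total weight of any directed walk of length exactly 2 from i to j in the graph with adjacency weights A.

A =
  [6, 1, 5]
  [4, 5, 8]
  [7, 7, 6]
A^⊗2 =
  [5, 6, 9]
  [9, 5, 9]
  [11, 8, 12]

Each entry (A^⊗2)_ij equals the minimum over all length-2 walks i = v_0 → v_1 → … → v_2 = j of Σ_t A[v_t][v_{t+1}]. For example, for (i, j) = (0, 2) we minimise over 3 possible intermediate vertex sequences; the minimum is 9, attained along the walk 0 → 1 → 2.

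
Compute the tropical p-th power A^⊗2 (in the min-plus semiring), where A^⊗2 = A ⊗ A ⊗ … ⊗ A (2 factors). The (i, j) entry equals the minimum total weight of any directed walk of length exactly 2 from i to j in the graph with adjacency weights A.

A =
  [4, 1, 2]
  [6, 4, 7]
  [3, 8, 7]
A^⊗2 =
  [5, 5, 6]
  [10, 7, 8]
  [7, 4, 5]

Each entry (A^⊗2)_ij equals the minimum over all length-2 walks i = v_0 → v_1 → … → v_2 = j of Σ_t A[v_t][v_{t+1}]. For example, for (i, j) = (0, 2) we minimise over 3 possible intermediate vertex sequences; the minimum is 6, attained along the walk 0 → 0 → 2.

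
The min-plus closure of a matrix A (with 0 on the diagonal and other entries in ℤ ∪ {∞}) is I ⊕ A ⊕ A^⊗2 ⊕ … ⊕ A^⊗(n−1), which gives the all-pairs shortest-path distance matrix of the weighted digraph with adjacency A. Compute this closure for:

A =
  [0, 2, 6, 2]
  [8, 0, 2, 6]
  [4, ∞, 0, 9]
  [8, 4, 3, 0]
Closure =
  [0, 2, 4, 2]
  [6, 0, 2, 6]
  [4, 6, 0, 6]
  [7, 4, 3, 0]

This is the Floyd-Warshall all-pairs shortest-path computation. For each intermediate vertex k = 0, 1, …, 3, update dist[i][j] ← min(dist[i][j], dist[i][k] + dist[k][j]). The final matrix gives, for each (i, j), the minimum total weight of any directed path from i to j (possibly empty when i = j).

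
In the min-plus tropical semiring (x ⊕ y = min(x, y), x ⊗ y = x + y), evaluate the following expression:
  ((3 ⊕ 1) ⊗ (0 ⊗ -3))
((3 ⊕ 1) ⊗ (0 ⊗ -3)) = -2

Expand innermost to outermost. Recall ⊕ takes the minimum of its arguments and ⊗ takes their sum. Working out the expression ((3 ⊕ 1) ⊗ (0 ⊗ -3)) gives -2.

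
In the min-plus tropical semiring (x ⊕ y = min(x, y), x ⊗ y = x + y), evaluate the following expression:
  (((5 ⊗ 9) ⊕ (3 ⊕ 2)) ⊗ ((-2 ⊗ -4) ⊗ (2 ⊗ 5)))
(((5 ⊗ 9) ⊕ (3 ⊕ 2)) ⊗ ((-2 ⊗ -4) ⊗ (2 ⊗ 5))) = 3

Expand innermost to outermost. Recall ⊕ takes the minimum of its arguments and ⊗ takes their sum. Working out the expression (((5 ⊗ 9) ⊕ (3 ⊕ 2)) ⊗ ((-2 ⊗ -4) ⊗ (2 ⊗ 5))) gives 3.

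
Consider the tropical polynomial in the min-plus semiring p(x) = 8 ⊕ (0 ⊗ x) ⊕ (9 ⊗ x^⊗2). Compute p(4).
p(4) = 4

A tropical monomial a ⊗ x^⊗i evaluates to a + i · x. Evaluating each term at x = 4:
  Term 0 contributes 8 + 0 · 4 = 8
  Term 1 contributes 0 + 1 · 4 = 4
  Term 2 contributes 9 + 2 · 4 = 17
p(4) = ⊕ of these = min[8, 4, 17] = 4.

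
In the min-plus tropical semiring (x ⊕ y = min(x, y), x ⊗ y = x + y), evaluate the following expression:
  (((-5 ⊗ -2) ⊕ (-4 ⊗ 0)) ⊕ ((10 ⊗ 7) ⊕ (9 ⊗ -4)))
(((-5 ⊗ -2) ⊕ (-4 ⊗ 0)) ⊕ ((10 ⊗ 7) ⊕ (9 ⊗ -4))) = -7

Expand innermost to outermost. Recall ⊕ takes the minimum of its arguments and ⊗ takes their sum. Working out the expression (((-5 ⊗ -2) ⊕ (-4 ⊗ 0)) ⊕ ((10 ⊗ 7) ⊕ (9 ⊗ -4))) gives -7.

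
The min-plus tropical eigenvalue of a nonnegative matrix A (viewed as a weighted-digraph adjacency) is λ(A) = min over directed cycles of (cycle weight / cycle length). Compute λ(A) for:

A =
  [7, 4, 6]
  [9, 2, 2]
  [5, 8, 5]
λ(A) = 2

Enumerate directed cycles and compute their means (weight / length). Sample:
  cycle 0 → 0: weight = 7, length = 1, mean = 7/1 ≈ 7.000
  cycle 1 → 1: weight = 2, length = 1, mean = 2/1 ≈ 2.000
  cycle 2 → 2: weight = 5, length = 1, mean = 5/1 ≈ 5.000
  cycle 0 → 1 → 0: weight = 13, length = 2, mean = 13/2 ≈ 6.500
  cycle 0 → 2 → 0: weight = 11, length = 2, mean = 11/2 ≈ 5.500
  cycle 1 → 0 → 1: weight = 13, length = 2, mean = 13/2 ≈ 6.500
Minimum mean = 2.000, attained e.g. along the cycle 1 → 1 with weight 2 and length 1. So λ(A) = 2/1 = 2.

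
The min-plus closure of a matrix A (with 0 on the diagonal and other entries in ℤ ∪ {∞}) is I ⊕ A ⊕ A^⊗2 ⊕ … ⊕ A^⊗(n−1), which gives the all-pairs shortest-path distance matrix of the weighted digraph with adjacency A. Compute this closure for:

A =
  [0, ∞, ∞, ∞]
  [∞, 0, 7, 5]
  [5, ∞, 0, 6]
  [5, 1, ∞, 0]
Closure =
  [0, ∞, ∞, ∞]
  [10, 0, 7, 5]
  [5, 7, 0, 6]
  [5, 1, 8, 0]

This is the Floyd-Warshall all-pairs shortest-path computation. For each intermediate vertex k = 0, 1, …, 3, update dist[i][j] ← min(dist[i][j], dist[i][k] + dist[k][j]). The final matrix gives, for each (i, j), the minimum total weight of any directed path from i to j (possibly empty when i = j).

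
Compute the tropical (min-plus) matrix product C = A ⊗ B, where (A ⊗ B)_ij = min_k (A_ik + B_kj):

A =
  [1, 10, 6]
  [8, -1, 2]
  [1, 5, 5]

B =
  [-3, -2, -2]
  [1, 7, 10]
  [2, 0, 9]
A ⊗ B =
  [-2, -1, -1]
  [0, 2, 6]
  [-2, -1, -1]

Apply the min-plus product entry-by-entry:
  C[0][0] = min over k of (A[0][0] + B[0][0] = 1 + -3 = -2, A[0][1] + B[1][0] = 10 + 1 = 11, A[0][2] + B[2][0] = 6 + 2 = 8) = -2 (attained at k = 0)
  C[0][1] = min over k of (A[0][0] + B[0][1] = 1 + -2 = -1, A[0][1] + B[1][1] = 10 + 7 = 17, A[0][2] + B[2][1] = 6 + 0 = 6) = -1 (attained at k = 0)
  C[0][2] = min over k of (A[0][0] + B[0][2] = 1 + -2 = -1, A[0][1] + B[1][2] = 10 + 10 = 20, A[0][2] + B[2][2] = 6 + 9 = 15) = -1 (attained at k = 0)
  C[1][0] = min over k of (A[1][0] + B[0][0] = 8 + -3 = 5, A[1][1] + B[1][0] = -1 + 1 = 0, A[1][2] + B[2][0] = 2 + 2 = 4) = 0 (attained at k = 1)
  C[1][1] = min over k of (A[1][0] + B[0][1] = 8 + -2 = 6, A[1][1] + B[1][1] = -1 + 7 = 6, A[1][2] + B[2][1] = 2 + 0 = 2) = 2 (attained at k = 2)
  C[1][2] = min over k of (A[1][0] + B[0][2] = 8 + -2 = 6, A[1][1] + B[1][2] = -1 + 10 = 9, A[1][2] + B[2][2] = 2 + 9 = 11) = 6 (attained at k = 0)
  C[2][0] = min over k of (A[2][0] + B[0][0] = 1 + -3 = -2, A[2][1] + B[1][0] = 5 + 1 = 6, A[2][2] + B[2][0] = 5 + 2 = 7) = -2 (attained at k = 0)
  C[2][1] = min over k of (A[2][0] + B[0][1] = 1 + -2 = -1, A[2][1] + B[1][1] = 5 + 7 = 12, A[2][2] + B[2][1] = 5 + 0 = 5) = -1 (attained at k = 0)
  C[2][2] = min over k of (A[2][0] + B[0][2] = 1 + -2 = -1, A[2][1] + B[1][2] = 5 + 10 = 15, A[2][2] + B[2][2] = 5 + 9 = 14) = -1 (attained at k = 0)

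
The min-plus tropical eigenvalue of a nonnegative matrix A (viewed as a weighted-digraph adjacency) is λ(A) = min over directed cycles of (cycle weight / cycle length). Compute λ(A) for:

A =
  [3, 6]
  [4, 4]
λ(A) = 3

Enumerate directed cycles and compute their means (weight / length). Sample:
  cycle 0 → 0: weight = 3, length = 1, mean = 3/1 ≈ 3.000
  cycle 1 → 1: weight = 4, length = 1, mean = 4/1 ≈ 4.000
  cycle 0 → 1 → 0: weight = 10, length = 2, mean = 10/2 ≈ 5.000
  cycle 1 → 0 → 1: weight = 10, length = 2, mean = 10/2 ≈ 5.000
Minimum mean = 3.000, attained e.g. along the cycle 0 → 0 with weight 3 and length 1. So λ(A) = 3/1 = 3.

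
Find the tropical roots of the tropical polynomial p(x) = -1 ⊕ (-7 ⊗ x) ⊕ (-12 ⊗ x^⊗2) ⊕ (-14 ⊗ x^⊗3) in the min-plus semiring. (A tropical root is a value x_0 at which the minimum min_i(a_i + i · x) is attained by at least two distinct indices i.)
Roots: {2, 5, 6}

Each tropical root is a break point of the lower envelope of the lines y = a_i + i · x (there are 4 lines, with slopes 0, 1, ..., 3). Only the lines that attain the minimum somewhere contribute to roots; other lines are dominated. Here the surviving (envelope) indices are i = 3, i = 2, i = 1, i = 0.
Intersections between consecutive envelope lines give the roots: for adjacent envelope indices i < j the intersection is x = (a_i − a_j) / (j − i). Reading off the sorted break points: {2, 5, 6}.
Verification: at each break x_0, at least two indices attain the minimum of min_i(a_i + i · x_0).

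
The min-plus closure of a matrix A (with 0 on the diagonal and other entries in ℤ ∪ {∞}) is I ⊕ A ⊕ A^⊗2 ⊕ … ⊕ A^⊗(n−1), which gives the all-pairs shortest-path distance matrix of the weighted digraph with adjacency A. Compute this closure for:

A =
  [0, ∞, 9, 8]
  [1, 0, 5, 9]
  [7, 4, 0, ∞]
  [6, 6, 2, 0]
Closure =
  [0, 13, 9, 8]
  [1, 0, 5, 9]
  [5, 4, 0, 13]
  [6, 6, 2, 0]

This is the Floyd-Warshall all-pairs shortest-path computation. For each intermediate vertex k = 0, 1, …, 3, update dist[i][j] ← min(dist[i][j], dist[i][k] + dist[k][j]). The final matrix gives, for each (i, j), the minimum total weight of any directed path from i to j (possibly empty when i = j).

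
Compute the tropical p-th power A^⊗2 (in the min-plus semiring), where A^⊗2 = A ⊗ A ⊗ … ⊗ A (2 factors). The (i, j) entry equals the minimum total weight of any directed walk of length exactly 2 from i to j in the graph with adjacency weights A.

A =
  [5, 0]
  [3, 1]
A^⊗2 =
  [3, 1]
  [4, 2]

Each entry (A^⊗2)_ij equals the minimum over all length-2 walks i = v_0 → v_1 → … → v_2 = j of Σ_t A[v_t][v_{t+1}]. For example, for (i, j) = (0, 1) we minimise over 2 possible intermediate vertex sequences; the minimum is 1, attained along the walk 0 → 1 → 1.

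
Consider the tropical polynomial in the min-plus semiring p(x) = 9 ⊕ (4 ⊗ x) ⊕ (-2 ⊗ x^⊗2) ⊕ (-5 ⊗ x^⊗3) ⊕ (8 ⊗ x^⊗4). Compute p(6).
p(6) = 9

A tropical monomial a ⊗ x^⊗i evaluates to a + i · x. Evaluating each term at x = 6:
  Term 0 contributes 9 + 0 · 6 = 9
  Term 1 contributes 4 + 1 · 6 = 10
  Term 2 contributes -2 + 2 · 6 = 10
  Term 3 contributes -5 + 3 · 6 = 13
  Term 4 contributes 8 + 4 · 6 = 32
p(6) = ⊕ of these = min[9, 10, 10, 13, 32] = 9.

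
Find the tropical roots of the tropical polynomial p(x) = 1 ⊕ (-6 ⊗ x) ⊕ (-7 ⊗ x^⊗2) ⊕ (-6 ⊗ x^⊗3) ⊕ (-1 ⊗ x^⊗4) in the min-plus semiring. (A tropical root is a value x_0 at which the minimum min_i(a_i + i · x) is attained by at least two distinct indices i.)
Roots: {-5, -1, 1, 7}

Each tropical root is a break point of the lower envelope of the lines y = a_i + i · x (there are 5 lines, with slopes 0, 1, ..., 4). Only the lines that attain the minimum somewhere contribute to roots; other lines are dominated. Here the surviving (envelope) indices are i = 4, i = 3, i = 2, i = 1, i = 0.
Intersections between consecutive envelope lines give the roots: for adjacent envelope indices i < j the intersection is x = (a_i − a_j) / (j − i). Reading off the sorted break points: {-5, -1, 1, 7}.
Verification: at each break x_0, at least two indices attain the minimum of min_i(a_i + i · x_0).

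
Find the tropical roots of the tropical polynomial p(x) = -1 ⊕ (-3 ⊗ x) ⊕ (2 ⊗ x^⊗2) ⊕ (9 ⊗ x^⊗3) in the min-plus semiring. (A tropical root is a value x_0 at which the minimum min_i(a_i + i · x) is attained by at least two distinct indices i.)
Roots: {-7, -5, 2}

Each tropical root is a break point of the lower envelope of the lines y = a_i + i · x (there are 4 lines, with slopes 0, 1, ..., 3). Only the lines that attain the minimum somewhere contribute to roots; other lines are dominated. Here the surviving (envelope) indices are i = 3, i = 2, i = 1, i = 0.
Intersections between consecutive envelope lines give the roots: for adjacent envelope indices i < j the intersection is x = (a_i − a_j) / (j − i). Reading off the sorted break points: {-7, -5, 2}.
Verification: at each break x_0, at least two indices attain the minimum of min_i(a_i + i · x_0).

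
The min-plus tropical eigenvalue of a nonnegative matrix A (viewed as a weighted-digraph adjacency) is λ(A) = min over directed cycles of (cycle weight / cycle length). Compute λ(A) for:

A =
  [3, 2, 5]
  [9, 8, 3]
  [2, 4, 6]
λ(A) = 7/3

Enumerate directed cycles and compute their means (weight / length). Sample:
  cycle 0 → 0: weight = 3, length = 1, mean = 3/1 ≈ 3.000
  cycle 1 → 1: weight = 8, length = 1, mean = 8/1 ≈ 8.000
  cycle 2 → 2: weight = 6, length = 1, mean = 6/1 ≈ 6.000
  cycle 0 → 1 → 0: weight = 11, length = 2, mean = 11/2 ≈ 5.500
  cycle 0 → 2 → 0: weight = 7, length = 2, mean = 7/2 ≈ 3.500
  cycle 1 → 0 → 1: weight = 11, length = 2, mean = 11/2 ≈ 5.500
Minimum mean = 2.333, attained e.g. along the cycle 0 → 1 → 2 → 0 with weight 7 and length 3. So λ(A) = 7/3 = 7/3.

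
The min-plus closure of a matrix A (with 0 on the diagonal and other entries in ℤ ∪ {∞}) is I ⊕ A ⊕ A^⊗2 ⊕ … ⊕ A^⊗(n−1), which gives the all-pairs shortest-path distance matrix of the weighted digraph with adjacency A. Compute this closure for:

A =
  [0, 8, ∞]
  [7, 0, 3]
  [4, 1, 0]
Closure =
  [0, 8, 11]
  [7, 0, 3]
  [4, 1, 0]

This is the Floyd-Warshall all-pairs shortest-path computation. For each intermediate vertex k = 0, 1, …, 2, update dist[i][j] ← min(dist[i][j], dist[i][k] + dist[k][j]). The final matrix gives, for each (i, j), the minimum total weight of any directed path from i to j (possibly empty when i = j).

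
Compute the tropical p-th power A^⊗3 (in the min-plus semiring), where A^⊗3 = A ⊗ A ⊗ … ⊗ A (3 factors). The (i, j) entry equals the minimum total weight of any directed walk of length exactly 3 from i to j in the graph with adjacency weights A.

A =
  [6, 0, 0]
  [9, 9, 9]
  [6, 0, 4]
A^⊗3 =
  [9, 4, 6]
  [15, 9, 13]
  [12, 6, 9]

Each entry (A^⊗3)_ij equals the minimum over all length-3 walks i = v_0 → v_1 → … → v_3 = j of Σ_t A[v_t][v_{t+1}]. For example, for (i, j) = (0, 2) we minimise over 9 possible intermediate vertex sequences; the minimum is 6, attained along the walk 0 → 2 → 0 → 2.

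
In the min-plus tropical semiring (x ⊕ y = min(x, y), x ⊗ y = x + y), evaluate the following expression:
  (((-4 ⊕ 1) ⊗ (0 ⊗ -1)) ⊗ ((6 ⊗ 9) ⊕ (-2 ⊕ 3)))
(((-4 ⊕ 1) ⊗ (0 ⊗ -1)) ⊗ ((6 ⊗ 9) ⊕ (-2 ⊕ 3))) = -7

Expand innermost to outermost. Recall ⊕ takes the minimum of its arguments and ⊗ takes their sum. Working out the expression (((-4 ⊕ 1) ⊗ (0 ⊗ -1)) ⊗ ((6 ⊗ 9) ⊕ (-2 ⊕ 3))) gives -7.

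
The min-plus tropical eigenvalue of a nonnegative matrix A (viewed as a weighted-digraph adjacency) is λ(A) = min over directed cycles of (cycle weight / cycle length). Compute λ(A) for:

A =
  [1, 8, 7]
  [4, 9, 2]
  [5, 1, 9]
λ(A) = 1

Enumerate directed cycles and compute their means (weight / length). Sample:
  cycle 0 → 0: weight = 1, length = 1, mean = 1/1 ≈ 1.000
  cycle 1 → 1: weight = 9, length = 1, mean = 9/1 ≈ 9.000
  cycle 2 → 2: weight = 9, length = 1, mean = 9/1 ≈ 9.000
  cycle 0 → 1 → 0: weight = 12, length = 2, mean = 12/2 ≈ 6.000
  cycle 0 → 2 → 0: weight = 12, length = 2, mean = 12/2 ≈ 6.000
  cycle 1 → 0 → 1: weight = 12, length = 2, mean = 12/2 ≈ 6.000
Minimum mean = 1.000, attained e.g. along the cycle 0 → 0 with weight 1 and length 1. So λ(A) = 1/1 = 1.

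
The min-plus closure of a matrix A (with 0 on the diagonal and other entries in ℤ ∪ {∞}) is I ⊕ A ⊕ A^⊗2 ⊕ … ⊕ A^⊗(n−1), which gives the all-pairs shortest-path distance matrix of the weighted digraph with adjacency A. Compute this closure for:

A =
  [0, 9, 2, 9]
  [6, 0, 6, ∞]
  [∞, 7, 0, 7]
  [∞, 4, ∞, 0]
Closure =
  [0, 9, 2, 9]
  [6, 0, 6, 13]
  [13, 7, 0, 7]
  [10, 4, 10, 0]

This is the Floyd-Warshall all-pairs shortest-path computation. For each intermediate vertex k = 0, 1, …, 3, update dist[i][j] ← min(dist[i][j], dist[i][k] + dist[k][j]). The final matrix gives, for each (i, j), the minimum total weight of any directed path from i to j (possibly empty when i = j).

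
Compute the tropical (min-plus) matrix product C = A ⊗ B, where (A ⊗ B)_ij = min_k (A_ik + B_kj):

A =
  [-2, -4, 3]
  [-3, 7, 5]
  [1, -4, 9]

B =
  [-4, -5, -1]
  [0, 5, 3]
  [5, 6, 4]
A ⊗ B =
  [-6, -7, -3]
  [-7, -8, -4]
  [-4, -4, -1]

Apply the min-plus product entry-by-entry:
  C[0][0] = min over k of (A[0][0] + B[0][0] = -2 + -4 = -6, A[0][1] + B[1][0] = -4 + 0 = -4, A[0][2] + B[2][0] = 3 + 5 = 8) = -6 (attained at k = 0)
  C[0][1] = min over k of (A[0][0] + B[0][1] = -2 + -5 = -7, A[0][1] + B[1][1] = -4 + 5 = 1, A[0][2] + B[2][1] = 3 + 6 = 9) = -7 (attained at k = 0)
  C[0][2] = min over k of (A[0][0] + B[0][2] = -2 + -1 = -3, A[0][1] + B[1][2] = -4 + 3 = -1, A[0][2] + B[2][2] = 3 + 4 = 7) = -3 (attained at k = 0)
  C[1][0] = min over k of (A[1][0] + B[0][0] = -3 + -4 = -7, A[1][1] + B[1][0] = 7 + 0 = 7, A[1][2] + B[2][0] = 5 + 5 = 10) = -7 (attained at k = 0)
  C[1][1] = min over k of (A[1][0] + B[0][1] = -3 + -5 = -8, A[1][1] + B[1][1] = 7 + 5 = 12, A[1][2] + B[2][1] = 5 + 6 = 11) = -8 (attained at k = 0)
  C[1][2] = min over k of (A[1][0] + B[0][2] = -3 + -1 = -4, A[1][1] + B[1][2] = 7 + 3 = 10, A[1][2] + B[2][2] = 5 + 4 = 9) = -4 (attained at k = 0)
  C[2][0] = min over k of (A[2][0] + B[0][0] = 1 + -4 = -3, A[2][1] + B[1][0] = -4 + 0 = -4, A[2][2] + B[2][0] = 9 + 5 = 14) = -4 (attained at k = 1)
  C[2][1] = min over k of (A[2][0] + B[0][1] = 1 + -5 = -4, A[2][1] + B[1][1] = -4 + 5 = 1, A[2][2] + B[2][1] = 9 + 6 = 15) = -4 (attained at k = 0)
  C[2][2] = min over k of (A[2][0] + B[0][2] = 1 + -1 = 0, A[2][1] + B[1][2] = -4 + 3 = -1, A[2][2] + B[2][2] = 9 + 4 = 13) = -1 (attained at k = 1)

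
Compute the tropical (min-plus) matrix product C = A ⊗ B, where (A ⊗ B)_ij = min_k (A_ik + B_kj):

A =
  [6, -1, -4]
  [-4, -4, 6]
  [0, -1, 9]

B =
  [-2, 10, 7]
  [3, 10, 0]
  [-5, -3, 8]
A ⊗ B =
  [-9, -7, -1]
  [-6, 3, -4]
  [-2, 6, -1]

Apply the min-plus product entry-by-entry:
  C[0][0] = min over k of (A[0][0] + B[0][0] = 6 + -2 = 4, A[0][1] + B[1][0] = -1 + 3 = 2, A[0][2] + B[2][0] = -4 + -5 = -9) = -9 (attained at k = 2)
  C[0][1] = min over k of (A[0][0] + B[0][1] = 6 + 10 = 16, A[0][1] + B[1][1] = -1 + 10 = 9, A[0][2] + B[2][1] = -4 + -3 = -7) = -7 (attained at k = 2)
  C[0][2] = min over k of (A[0][0] + B[0][2] = 6 + 7 = 13, A[0][1] + B[1][2] = -1 + 0 = -1, A[0][2] + B[2][2] = -4 + 8 = 4) = -1 (attained at k = 1)
  C[1][0] = min over k of (A[1][0] + B[0][0] = -4 + -2 = -6, A[1][1] + B[1][0] = -4 + 3 = -1, A[1][2] + B[2][0] = 6 + -5 = 1) = -6 (attained at k = 0)
  C[1][1] = min over k of (A[1][0] + B[0][1] = -4 + 10 = 6, A[1][1] + B[1][1] = -4 + 10 = 6, A[1][2] + B[2][1] = 6 + -3 = 3) = 3 (attained at k = 2)
  C[1][2] = min over k of (A[1][0] + B[0][2] = -4 + 7 = 3, A[1][1] + B[1][2] = -4 + 0 = -4, A[1][2] + B[2][2] = 6 + 8 = 14) = -4 (attained at k = 1)
  C[2][0] = min over k of (A[2][0] + B[0][0] = 0 + -2 = -2, A[2][1] + B[1][0] = -1 + 3 = 2, A[2][2] + B[2][0] = 9 + -5 = 4) = -2 (attained at k = 0)
  C[2][1] = min over k of (A[2][0] + B[0][1] = 0 + 10 = 10, A[2][1] + B[1][1] = -1 + 10 = 9, A[2][2] + B[2][1] = 9 + -3 = 6) = 6 (attained at k = 2)
  C[2][2] = min over k of (A[2][0] + B[0][2] = 0 + 7 = 7, A[2][1] + B[1][2] = -1 + 0 = -1, A[2][2] + B[2][2] = 9 + 8 = 17) = -1 (attained at k = 1)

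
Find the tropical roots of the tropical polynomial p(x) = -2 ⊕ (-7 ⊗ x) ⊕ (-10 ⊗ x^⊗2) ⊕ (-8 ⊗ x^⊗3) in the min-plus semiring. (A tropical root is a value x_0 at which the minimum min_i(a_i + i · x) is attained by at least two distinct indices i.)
Roots: {-2, 3, 5}

Each tropical root is a break point of the lower envelope of the lines y = a_i + i · x (there are 4 lines, with slopes 0, 1, ..., 3). Only the lines that attain the minimum somewhere contribute to roots; other lines are dominated. Here the surviving (envelope) indices are i = 3, i = 2, i = 1, i = 0.
Intersections between consecutive envelope lines give the roots: for adjacent envelope indices i < j the intersection is x = (a_i − a_j) / (j − i). Reading off the sorted break points: {-2, 3, 5}.
Verification: at each break x_0, at least two indices attain the minimum of min_i(a_i + i · x_0).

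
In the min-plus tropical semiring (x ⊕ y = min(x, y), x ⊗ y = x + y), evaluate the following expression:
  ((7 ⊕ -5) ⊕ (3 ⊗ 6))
((7 ⊕ -5) ⊕ (3 ⊗ 6)) = -5

Expand innermost to outermost. Recall ⊕ takes the minimum of its arguments and ⊗ takes their sum. Working out the expression ((7 ⊕ -5) ⊕ (3 ⊗ 6)) gives -5.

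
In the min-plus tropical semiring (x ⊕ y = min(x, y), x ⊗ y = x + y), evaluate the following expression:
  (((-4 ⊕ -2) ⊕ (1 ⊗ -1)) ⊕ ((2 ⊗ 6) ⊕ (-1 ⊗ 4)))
(((-4 ⊕ -2) ⊕ (1 ⊗ -1)) ⊕ ((2 ⊗ 6) ⊕ (-1 ⊗ 4))) = -4

Expand innermost to outermost. Recall ⊕ takes the minimum of its arguments and ⊗ takes their sum. Working out the expression (((-4 ⊕ -2) ⊕ (1 ⊗ -1)) ⊕ ((2 ⊗ 6) ⊕ (-1 ⊗ 4))) gives -4.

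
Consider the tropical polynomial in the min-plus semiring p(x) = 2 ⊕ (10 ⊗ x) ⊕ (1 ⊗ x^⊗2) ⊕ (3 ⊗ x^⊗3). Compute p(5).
p(5) = 2

A tropical monomial a ⊗ x^⊗i evaluates to a + i · x. Evaluating each term at x = 5:
  Term 0 contributes 2 + 0 · 5 = 2
  Term 1 contributes 10 + 1 · 5 = 15
  Term 2 contributes 1 + 2 · 5 = 11
  Term 3 contributes 3 + 3 · 5 = 18
p(5) = ⊕ of these = min[2, 15, 11, 18] = 2.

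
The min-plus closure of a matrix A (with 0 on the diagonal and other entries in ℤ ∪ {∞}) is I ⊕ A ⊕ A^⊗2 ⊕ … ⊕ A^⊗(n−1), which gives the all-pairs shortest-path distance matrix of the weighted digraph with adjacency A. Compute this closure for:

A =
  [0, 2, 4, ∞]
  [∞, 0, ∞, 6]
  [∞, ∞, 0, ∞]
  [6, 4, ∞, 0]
Closure =
  [0, 2, 4, 8]
  [12, 0, 16, 6]
  [∞, ∞, 0, ∞]
  [6, 4, 10, 0]

This is the Floyd-Warshall all-pairs shortest-path computation. For each intermediate vertex k = 0, 1, …, 3, update dist[i][j] ← min(dist[i][j], dist[i][k] + dist[k][j]). The final matrix gives, for each (i, j), the minimum total weight of any directed path from i to j (possibly empty when i = j).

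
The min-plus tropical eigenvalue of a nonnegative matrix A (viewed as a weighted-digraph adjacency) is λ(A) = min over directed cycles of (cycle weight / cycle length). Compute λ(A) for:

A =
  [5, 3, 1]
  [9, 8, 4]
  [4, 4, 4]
λ(A) = 5/2

Enumerate directed cycles and compute their means (weight / length). Sample:
  cycle 0 → 0: weight = 5, length = 1, mean = 5/1 ≈ 5.000
  cycle 1 → 1: weight = 8, length = 1, mean = 8/1 ≈ 8.000
  cycle 2 → 2: weight = 4, length = 1, mean = 4/1 ≈ 4.000
  cycle 0 → 1 → 0: weight = 12, length = 2, mean = 12/2 ≈ 6.000
  cycle 0 → 2 → 0: weight = 5, length = 2, mean = 5/2 ≈ 2.500
  cycle 1 → 0 → 1: weight = 12, length = 2, mean = 12/2 ≈ 6.000
Minimum mean = 2.500, attained e.g. along the cycle 0 → 2 → 0 with weight 5 and length 2. So λ(A) = 5/2 = 5/2.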